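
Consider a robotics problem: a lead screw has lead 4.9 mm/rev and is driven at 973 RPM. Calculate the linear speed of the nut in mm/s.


v = lead * (RPM/60) = 4.9*973/60 = 79.4617

79.4617 mm/s


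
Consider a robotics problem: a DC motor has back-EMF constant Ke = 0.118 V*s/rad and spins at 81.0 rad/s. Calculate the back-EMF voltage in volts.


V_emf = Ke * omega = 0.118*81.0 = 9.5580

9.5580 V


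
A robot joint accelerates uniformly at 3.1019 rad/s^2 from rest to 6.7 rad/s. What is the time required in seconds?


t = delta_omega / alpha = 6.7 / 3.1019 = 2.1600

2.1600 s


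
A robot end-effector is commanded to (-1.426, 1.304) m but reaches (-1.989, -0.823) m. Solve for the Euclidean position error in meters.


dx = -1.989 - (-1.426) = -0.5630, dy = -0.823 - (1.304) = -2.1270
err = sqrt(0.316969 + 4.524129) = 2.2002

2.2002 m


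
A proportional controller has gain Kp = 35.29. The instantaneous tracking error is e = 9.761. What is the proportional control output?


u_P = Kp * e = 35.29 * 9.761 = 344.4657

344.4657


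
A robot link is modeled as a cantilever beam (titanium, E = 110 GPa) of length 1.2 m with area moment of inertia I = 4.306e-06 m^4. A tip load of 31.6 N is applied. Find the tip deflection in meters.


delta = F*L^3/(3*E*I) = 31.6*1.2^3/(3*1.100e+11*4.306e-06)
      = 54.6048/1420980 = 3.8428e-05

3.8428e-05 m


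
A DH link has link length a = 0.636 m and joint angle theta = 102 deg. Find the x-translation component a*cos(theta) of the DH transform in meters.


a*cos(theta) = 0.636*cos(102 deg) = -0.1322

-0.1322 m


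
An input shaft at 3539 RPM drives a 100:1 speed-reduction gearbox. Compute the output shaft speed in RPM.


omega_out = omega_in / N = 3539 / 100 = 35.3900

35.3900 RPM


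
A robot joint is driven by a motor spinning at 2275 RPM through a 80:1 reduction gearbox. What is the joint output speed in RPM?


omega_joint = omega_motor / N = 2275 / 80 = 28.4375

28.4375 RPM


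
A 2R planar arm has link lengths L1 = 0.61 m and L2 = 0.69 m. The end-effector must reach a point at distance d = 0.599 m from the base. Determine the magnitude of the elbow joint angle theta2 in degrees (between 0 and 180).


cos(th2) = (d^2 - L1^2 - L2^2)/(2*L1*L2) = (0.599^2 - 0.61^2 - 0.69^2)/(2*0.61*0.69) = -0.58137206
th2 = acos(-0.58137206) = 125.5471 deg

125.5471 degrees


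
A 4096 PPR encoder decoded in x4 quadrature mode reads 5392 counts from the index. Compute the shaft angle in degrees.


angle = counts * 360 / (PPR*4) = 5392 * 360 / 16384 = 118.4766

118.4766 degrees


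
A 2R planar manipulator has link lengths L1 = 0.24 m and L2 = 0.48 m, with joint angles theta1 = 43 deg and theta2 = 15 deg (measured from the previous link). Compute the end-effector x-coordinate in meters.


x = L1*cos(th1) + L2*cos(th1+th2) = 0.24*cos(43 deg) + 0.48*cos(58 deg) = 0.4299

0.4299 m


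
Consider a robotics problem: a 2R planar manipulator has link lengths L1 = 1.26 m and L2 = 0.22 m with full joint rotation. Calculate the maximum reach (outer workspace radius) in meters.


r_max = L1 + L2 = 1.26 + 0.22 = 1.4800

1.4800 m


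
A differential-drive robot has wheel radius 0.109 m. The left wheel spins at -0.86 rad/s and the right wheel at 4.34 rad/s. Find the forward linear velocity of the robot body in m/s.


v = r*(wR + wL)/2 = 0.109*(4.34 + -0.86)/2 = 0.1897

0.1897 m/s


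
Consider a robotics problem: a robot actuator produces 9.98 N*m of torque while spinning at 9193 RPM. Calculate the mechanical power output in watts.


omega = 9193 * 2*pi/60 = 962.688709 rad/s
P = tau * omega = 9.98 * 962.688709 = 9607.6333

9607.6333 W


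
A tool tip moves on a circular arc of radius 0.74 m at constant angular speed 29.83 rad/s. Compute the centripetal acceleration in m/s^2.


a_c = omega^2 * r = 29.83^2 * 0.74 = 658.4734

658.4734 m/s^2


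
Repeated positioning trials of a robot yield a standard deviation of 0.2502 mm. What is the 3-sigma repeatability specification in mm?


repeatability = 3*sigma = 3*0.2502 = 0.7506

0.7506 mm


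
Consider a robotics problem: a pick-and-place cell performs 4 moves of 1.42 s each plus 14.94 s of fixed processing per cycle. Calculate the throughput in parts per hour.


T_cycle = 4*1.42 + 14.94 = 20.6200 s
rate = 3600/T = 174.5878

174.5878 parts/hour


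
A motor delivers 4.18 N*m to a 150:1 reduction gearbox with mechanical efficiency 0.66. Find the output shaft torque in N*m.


tau_out = tau_in * N * eta = 4.18 * 150 * 0.66 = 413.8200

413.8200 N*m


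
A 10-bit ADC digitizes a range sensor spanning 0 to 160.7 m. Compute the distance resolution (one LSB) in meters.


res = range / 2^n = 160.7/2^10 = 160.7/1024 = 0.1569

0.1569 m


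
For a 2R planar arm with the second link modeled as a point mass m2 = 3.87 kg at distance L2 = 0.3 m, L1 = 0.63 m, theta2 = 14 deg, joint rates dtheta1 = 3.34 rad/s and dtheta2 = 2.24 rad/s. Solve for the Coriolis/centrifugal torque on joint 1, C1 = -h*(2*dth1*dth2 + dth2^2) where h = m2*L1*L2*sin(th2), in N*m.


h = m2*L1*L2*sin(th2) = 3.87*0.63*0.3*sin(14 deg) = 0.176949
C1 = -h*(2*3.34*2.24 + 2.24^2) = -0.176949*19.9808 = -3.5356

-3.5356 N*m


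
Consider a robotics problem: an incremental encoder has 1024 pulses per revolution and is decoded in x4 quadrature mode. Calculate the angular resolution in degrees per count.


resolution = 360 / (PPR * 4) = 360 / 4096 = 0.0879

0.0879 degrees


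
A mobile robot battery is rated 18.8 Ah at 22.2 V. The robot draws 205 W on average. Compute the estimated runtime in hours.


E = 18.8*22.2 = 417.3600 Wh
t = E/P = 417.3600/205 = 2.0359

2.0359 hours


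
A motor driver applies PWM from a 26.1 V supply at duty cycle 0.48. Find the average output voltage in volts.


V_avg = V_supply * D = 26.1*0.48 = 12.5280

12.5280 V


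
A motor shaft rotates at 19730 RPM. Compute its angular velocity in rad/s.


omega = 19730 * 2*pi/60 = 2066.1208

2066.1208 rad/s


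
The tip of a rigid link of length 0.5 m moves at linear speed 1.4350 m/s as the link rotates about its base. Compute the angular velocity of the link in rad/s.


omega = v / L = 1.4350 / 0.5 = 2.8700

2.8700 rad/s


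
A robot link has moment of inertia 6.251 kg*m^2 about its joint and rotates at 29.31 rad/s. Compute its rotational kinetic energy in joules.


KE = (1/2)*I*omega^2 = 0.5*6.251*29.31^2 = 2685.0424

2685.0424 J


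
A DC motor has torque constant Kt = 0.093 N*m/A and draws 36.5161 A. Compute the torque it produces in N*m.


tau = Kt * I = 0.093*36.5161 = 3.3960

3.3960 N*m


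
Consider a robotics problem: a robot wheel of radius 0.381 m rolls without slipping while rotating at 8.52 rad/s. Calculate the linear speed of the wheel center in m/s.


v = omega * r = 8.52 * 0.381 = 3.2461

3.2461 m/s


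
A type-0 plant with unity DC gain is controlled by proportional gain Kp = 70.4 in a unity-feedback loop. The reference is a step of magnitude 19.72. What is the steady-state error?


e_ss = R/(1 + Kp) = 19.72/(1 + 70.4) = 19.72/71.4000 = 0.2762

0.2762


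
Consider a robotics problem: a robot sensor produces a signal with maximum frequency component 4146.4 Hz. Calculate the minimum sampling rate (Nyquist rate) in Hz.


f_s,min = 2*f_max = 2*4146.4 = 8292.8000

8292.8000 Hz


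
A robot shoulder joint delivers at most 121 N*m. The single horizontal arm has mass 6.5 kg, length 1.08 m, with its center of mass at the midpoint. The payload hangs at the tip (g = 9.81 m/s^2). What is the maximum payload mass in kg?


tau_arm = m_arm*g*(L/2) = 6.5*9.81*1.08/2 = 34.4331 N*m
tau_payload = tau_max - tau_arm = 121 - 34.4331 = 86.5669
m_payload = tau_payload / (g*L) = 86.5669 / (9.81*1.08) = 8.1707

8.1707 kg


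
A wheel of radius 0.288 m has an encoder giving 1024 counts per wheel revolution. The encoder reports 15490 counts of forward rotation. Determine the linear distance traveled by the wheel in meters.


revs = 15490/1024 = 15.126953
d = revs * 2*pi*r = 15.126953 * 2*pi*0.288 = 27.3731

27.3731 m


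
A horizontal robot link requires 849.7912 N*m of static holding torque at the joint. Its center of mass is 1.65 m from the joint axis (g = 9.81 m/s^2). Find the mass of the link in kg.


m = tau / (g*L) = 849.7912 / (9.81 * 1.65) = 52.5000

52.5000 kg


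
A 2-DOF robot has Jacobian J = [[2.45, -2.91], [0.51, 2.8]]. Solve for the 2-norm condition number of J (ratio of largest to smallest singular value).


JJ^T eigenvalues: trace(JJ^T) = 22.5707, det(JJ^T) = det(J)^2 = 69.62400481
s_max^2 = (22.5707 + sqrt(230.94047925))/2 = 18.88371297
s_min^2 = (22.5707 - sqrt(230.94047925))/2 = 3.68698703
kappa = s_max/s_min = sqrt(18.88371297/3.68698703) = 2.2631

2.2631


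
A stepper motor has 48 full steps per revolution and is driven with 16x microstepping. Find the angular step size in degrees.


step = 360/(48*16) = 360/768 = 0.4688

0.4688 degrees


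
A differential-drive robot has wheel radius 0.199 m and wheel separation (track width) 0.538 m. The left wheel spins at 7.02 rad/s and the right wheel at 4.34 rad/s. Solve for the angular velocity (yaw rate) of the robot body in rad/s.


omega = r*(wR - wL)/L = 0.199*(4.34 - (7.02))/0.538 = -0.9913

-0.9913 rad/s


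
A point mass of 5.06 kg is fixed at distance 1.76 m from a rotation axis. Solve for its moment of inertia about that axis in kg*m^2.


I = m*r^2 = 5.06*1.76^2 = 15.6739

15.6739 kg*m^2


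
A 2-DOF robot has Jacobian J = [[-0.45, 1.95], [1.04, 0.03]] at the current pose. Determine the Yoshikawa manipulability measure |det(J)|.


det(J) = -0.45*0.03 - (1.95)*(1.04) = -2.0415
|det(J)| = 2.0415

2.0415


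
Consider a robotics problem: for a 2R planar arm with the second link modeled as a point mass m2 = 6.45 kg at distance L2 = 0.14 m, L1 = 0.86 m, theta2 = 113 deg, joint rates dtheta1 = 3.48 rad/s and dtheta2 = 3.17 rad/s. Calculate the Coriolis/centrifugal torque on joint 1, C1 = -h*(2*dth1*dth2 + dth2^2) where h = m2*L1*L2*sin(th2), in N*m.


h = m2*L1*L2*sin(th2) = 6.45*0.86*0.14*sin(113 deg) = 0.714846
C1 = -h*(2*3.48*3.17 + 3.17^2) = -0.714846*32.1121 = -22.9552

-22.9552 N*m


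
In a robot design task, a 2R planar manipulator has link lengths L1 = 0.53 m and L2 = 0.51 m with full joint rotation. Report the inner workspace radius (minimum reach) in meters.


r_min = |L1 - L2| = |0.53 - 0.51| = 0.0200

0.0200 m


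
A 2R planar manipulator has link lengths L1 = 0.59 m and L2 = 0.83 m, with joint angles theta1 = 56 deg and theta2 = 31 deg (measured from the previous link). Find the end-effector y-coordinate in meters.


y = L1*sin(th1) + L2*sin(th1+th2) = 0.59*sin(56 deg) + 0.83*sin(87 deg) = 1.3180

1.3180 m


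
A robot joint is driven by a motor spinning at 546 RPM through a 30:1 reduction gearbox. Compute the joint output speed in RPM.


omega_joint = omega_motor / N = 546 / 30 = 18.2000

18.2000 RPM


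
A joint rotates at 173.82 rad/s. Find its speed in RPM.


RPM = 173.82 * 60/(2*pi) = 1659.8587

1659.8587 RPM


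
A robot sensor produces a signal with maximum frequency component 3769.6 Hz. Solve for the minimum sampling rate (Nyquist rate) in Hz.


f_s,min = 2*f_max = 2*3769.6 = 7539.2000

7539.2000 Hz


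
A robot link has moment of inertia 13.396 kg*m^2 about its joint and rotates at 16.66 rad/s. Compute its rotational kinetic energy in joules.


KE = (1/2)*I*omega^2 = 0.5*13.396*16.66^2 = 1859.0674

1859.0674 J


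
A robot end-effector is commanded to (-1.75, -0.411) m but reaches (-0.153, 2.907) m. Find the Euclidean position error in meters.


dx = -0.153 - (-1.75) = 1.5970, dy = 2.907 - (-0.411) = 3.3180
err = sqrt(2.550409 + 11.009124) = 3.6823

3.6823 m


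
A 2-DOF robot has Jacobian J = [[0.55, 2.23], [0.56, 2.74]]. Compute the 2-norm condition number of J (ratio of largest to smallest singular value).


JJ^T eigenvalues: trace(JJ^T) = 13.0966, det(JJ^T) = det(J)^2 = 0.06666724
s_max^2 = (13.0966 + sqrt(171.25426260))/2 = 13.09150760
s_min^2 = (13.0966 - sqrt(171.25426260))/2 = 0.00509240
kappa = s_max/s_min = sqrt(13.09150760/0.00509240) = 50.7030

50.7030


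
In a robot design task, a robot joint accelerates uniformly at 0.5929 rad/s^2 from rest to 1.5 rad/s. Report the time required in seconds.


t = delta_omega / alpha = 1.5 / 0.5929 = 2.5299

2.5299 s


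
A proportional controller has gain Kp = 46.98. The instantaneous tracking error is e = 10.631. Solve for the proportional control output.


u_P = Kp * e = 46.98 * 10.631 = 499.4444

499.4444


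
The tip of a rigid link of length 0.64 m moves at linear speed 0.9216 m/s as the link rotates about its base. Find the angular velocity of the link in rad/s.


omega = v / L = 0.9216 / 0.64 = 1.4400

1.4400 rad/s


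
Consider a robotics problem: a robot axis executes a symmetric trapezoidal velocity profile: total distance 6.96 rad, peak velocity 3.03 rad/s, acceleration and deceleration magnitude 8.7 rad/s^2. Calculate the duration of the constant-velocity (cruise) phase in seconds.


t_acc = v/a = 0.348276 s, d_acc = v^2/(2a) = 0.527638 rad each
d_cruise = 6.96 - 2*0.527638 = 5.904724 rad
t_cruise = d_cruise/v = 5.904724/3.03 = 1.9488

1.9488 s


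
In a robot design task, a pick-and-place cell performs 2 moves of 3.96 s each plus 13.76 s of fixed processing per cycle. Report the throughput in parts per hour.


T_cycle = 2*3.96 + 13.76 = 21.6800 s
rate = 3600/T = 166.0517

166.0517 parts/hour


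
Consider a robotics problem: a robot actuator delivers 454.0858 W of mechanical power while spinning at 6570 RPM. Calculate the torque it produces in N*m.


omega = 6570 * 2*pi/60 = 688.008791 rad/s
tau = P / omega = 454.0858 / 688.008791 = 0.6600

0.6600 N*m


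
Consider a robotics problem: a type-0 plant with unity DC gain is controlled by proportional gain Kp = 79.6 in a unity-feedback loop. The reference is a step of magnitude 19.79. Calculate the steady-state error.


e_ss = R/(1 + Kp) = 19.79/(1 + 79.6) = 19.79/80.6000 = 0.2455

0.2455


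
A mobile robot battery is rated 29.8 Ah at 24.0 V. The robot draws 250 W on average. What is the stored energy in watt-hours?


E = capacity * V = 29.8*24.0 = 715.2000

715.2000 Wh


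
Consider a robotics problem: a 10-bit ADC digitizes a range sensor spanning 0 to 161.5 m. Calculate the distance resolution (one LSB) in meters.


res = range / 2^n = 161.5/2^10 = 161.5/1024 = 0.1577

0.1577 m


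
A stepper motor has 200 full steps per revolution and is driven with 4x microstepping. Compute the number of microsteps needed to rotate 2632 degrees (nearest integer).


step_size = 360/(200*4) = 360/800 = 0.450000 deg
n = 2632/(360/800) = 2632*800/360 = 5848.8889 -> 5849

5849 steps


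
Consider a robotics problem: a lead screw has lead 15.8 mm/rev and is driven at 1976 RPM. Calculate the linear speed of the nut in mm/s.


v = lead * (RPM/60) = 15.8*1976/60 = 520.3467

520.3467 mm/s


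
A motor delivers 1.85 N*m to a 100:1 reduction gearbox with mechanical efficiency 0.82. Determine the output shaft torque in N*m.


tau_out = tau_in * N * eta = 1.85 * 100 * 0.82 = 151.7000

151.7000 N*m


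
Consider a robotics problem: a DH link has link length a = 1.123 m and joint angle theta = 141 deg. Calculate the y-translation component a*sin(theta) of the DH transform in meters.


a*sin(theta) = 1.123*sin(141 deg) = 0.7067

0.7067 m


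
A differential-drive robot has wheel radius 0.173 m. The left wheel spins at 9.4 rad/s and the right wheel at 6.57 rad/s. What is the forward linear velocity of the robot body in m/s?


v = r*(wR + wL)/2 = 0.173*(6.57 + 9.4)/2 = 1.3814

1.3814 m/s


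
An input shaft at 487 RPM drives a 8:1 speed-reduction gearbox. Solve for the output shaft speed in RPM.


omega_out = omega_in / N = 487 / 8 = 60.8750

60.8750 RPM


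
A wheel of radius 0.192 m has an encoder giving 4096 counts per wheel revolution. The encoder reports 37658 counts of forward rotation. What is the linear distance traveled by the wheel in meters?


revs = 37658/4096 = 9.193848
d = revs * 2*pi*r = 9.193848 * 2*pi*0.192 = 11.0912

11.0912 m


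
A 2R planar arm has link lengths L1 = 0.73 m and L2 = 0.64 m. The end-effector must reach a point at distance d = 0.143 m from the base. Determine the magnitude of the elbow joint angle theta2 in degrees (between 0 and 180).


cos(th2) = (d^2 - L1^2 - L2^2)/(2*L1*L2) = (0.143^2 - 0.73^2 - 0.64^2)/(2*0.73*0.64) = -0.98678403
th2 = acos(-0.98678403) = 170.6746 deg

170.6746 degrees


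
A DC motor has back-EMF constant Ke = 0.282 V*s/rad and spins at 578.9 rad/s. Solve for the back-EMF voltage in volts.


V_emf = Ke * omega = 0.282*578.9 = 163.2498

163.2498 V


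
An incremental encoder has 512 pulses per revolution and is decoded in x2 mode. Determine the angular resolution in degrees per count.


resolution = 360 / (PPR * 2) = 360 / 1024 = 0.3516

0.3516 degrees


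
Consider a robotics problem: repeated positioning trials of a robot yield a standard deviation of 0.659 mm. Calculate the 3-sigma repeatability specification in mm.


repeatability = 3*sigma = 3*0.659 = 1.9770

1.9770 mm


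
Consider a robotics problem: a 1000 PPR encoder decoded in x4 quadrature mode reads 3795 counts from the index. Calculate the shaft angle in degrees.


angle = counts * 360 / (PPR*4) = 3795 * 360 / 4000 = 341.5500

341.5500 degrees


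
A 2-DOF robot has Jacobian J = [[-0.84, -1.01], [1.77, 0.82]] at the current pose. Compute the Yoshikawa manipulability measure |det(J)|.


det(J) = -0.84*0.82 - (-1.01)*(1.77) = 1.0989
|det(J)| = 1.0989

1.0989


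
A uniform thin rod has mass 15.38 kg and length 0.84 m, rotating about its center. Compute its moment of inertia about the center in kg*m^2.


I = (1/12)*m*L^2 = (1/12)*15.38*0.84^2 = 0.9043

0.9043 kg*m^2


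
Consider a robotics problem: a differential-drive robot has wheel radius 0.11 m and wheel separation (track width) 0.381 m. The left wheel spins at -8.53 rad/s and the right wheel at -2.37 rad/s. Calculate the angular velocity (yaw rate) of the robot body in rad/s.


omega = r*(wR - wL)/L = 0.11*(-2.37 - (-8.53))/0.381 = 1.7785

1.7785 rad/s


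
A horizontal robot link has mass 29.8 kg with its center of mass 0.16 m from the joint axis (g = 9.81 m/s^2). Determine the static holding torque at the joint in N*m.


tau = m*g*L = 29.8 * 9.81 * 0.16 = 46.7741

46.7741 N*m


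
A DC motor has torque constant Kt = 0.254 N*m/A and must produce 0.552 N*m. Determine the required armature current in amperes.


I = tau / Kt = 0.552/0.254 = 2.1732

2.1732 A


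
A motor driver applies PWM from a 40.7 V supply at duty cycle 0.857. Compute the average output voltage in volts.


V_avg = V_supply * D = 40.7*0.857 = 34.8799

34.8799 V


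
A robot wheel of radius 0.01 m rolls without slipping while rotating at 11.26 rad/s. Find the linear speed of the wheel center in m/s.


v = omega * r = 11.26 * 0.01 = 0.1126

0.1126 m/s


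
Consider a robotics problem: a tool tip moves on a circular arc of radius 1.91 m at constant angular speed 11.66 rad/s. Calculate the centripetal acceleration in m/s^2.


a_c = omega^2 * r = 11.66^2 * 1.91 = 259.6752

259.6752 m/s^2


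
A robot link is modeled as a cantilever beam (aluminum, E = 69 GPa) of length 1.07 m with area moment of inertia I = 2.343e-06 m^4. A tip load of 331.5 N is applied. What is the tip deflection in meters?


delta = F*L^3/(3*E*I) = 331.5*1.07^3/(3*6.900e+10*2.343e-06)
      = 406.1017545/485001 = 8.3732e-04

8.3732e-04 m


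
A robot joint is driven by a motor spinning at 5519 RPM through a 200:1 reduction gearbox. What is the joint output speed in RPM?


omega_joint = omega_motor / N = 5519 / 200 = 27.5950

27.5950 RPM


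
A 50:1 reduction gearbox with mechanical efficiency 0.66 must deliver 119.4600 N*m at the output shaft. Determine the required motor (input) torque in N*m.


tau_in = tau_out / (N * eta) = 119.4600 / (50 * 0.66) = 3.6200

3.6200 N*m


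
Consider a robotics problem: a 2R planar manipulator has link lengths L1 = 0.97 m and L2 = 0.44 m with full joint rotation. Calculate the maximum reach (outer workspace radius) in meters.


r_max = L1 + L2 = 0.97 + 0.44 = 1.4100

1.4100 m


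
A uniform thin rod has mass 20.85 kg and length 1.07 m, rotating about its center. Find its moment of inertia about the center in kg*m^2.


I = (1/12)*m*L^2 = (1/12)*20.85*1.07^2 = 1.9893

1.9893 kg*m^2


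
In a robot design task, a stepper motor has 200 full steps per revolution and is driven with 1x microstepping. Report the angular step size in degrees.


step = 360/(200*1) = 360/200 = 1.8000

1.8000 degrees


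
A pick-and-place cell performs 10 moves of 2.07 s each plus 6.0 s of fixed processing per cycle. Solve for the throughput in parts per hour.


T_cycle = 10*2.07 + 6.0 = 26.7000 s
rate = 3600/T = 134.8315

134.8315 parts/hour


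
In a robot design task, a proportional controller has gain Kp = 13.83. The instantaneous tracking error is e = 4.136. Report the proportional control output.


u_P = Kp * e = 13.83 * 4.136 = 57.2009

57.2009


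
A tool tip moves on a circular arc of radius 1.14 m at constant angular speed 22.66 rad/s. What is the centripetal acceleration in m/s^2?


a_c = omega^2 * r = 22.66^2 * 1.14 = 585.3622

585.3622 m/s^2


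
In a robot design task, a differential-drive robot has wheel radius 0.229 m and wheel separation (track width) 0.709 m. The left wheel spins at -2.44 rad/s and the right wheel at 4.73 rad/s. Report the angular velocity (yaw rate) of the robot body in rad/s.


omega = r*(wR - wL)/L = 0.229*(4.73 - (-2.44))/0.709 = 2.3158

2.3158 rad/s


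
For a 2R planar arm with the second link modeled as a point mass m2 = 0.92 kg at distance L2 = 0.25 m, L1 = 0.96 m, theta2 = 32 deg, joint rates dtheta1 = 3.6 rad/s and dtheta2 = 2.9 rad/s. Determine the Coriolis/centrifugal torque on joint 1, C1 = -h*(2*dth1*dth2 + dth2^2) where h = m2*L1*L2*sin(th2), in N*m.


h = m2*L1*L2*sin(th2) = 0.92*0.96*0.25*sin(32 deg) = 0.117006
C1 = -h*(2*3.6*2.9 + 2.9^2) = -0.117006*29.2900 = -3.4271

-3.4271 N*m


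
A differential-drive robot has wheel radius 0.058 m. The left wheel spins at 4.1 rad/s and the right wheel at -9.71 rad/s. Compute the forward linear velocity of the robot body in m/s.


v = r*(wR + wL)/2 = 0.058*(-9.71 + 4.1)/2 = -0.1627

-0.1627 m/s


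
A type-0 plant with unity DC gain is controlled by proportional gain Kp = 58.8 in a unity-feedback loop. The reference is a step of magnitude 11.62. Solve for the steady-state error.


e_ss = R/(1 + Kp) = 11.62/(1 + 58.8) = 11.62/59.8000 = 0.1943

0.1943


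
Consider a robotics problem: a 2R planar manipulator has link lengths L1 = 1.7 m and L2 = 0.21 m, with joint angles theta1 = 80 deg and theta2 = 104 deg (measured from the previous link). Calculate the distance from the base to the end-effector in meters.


x = L1*cos(th1) + L2*cos(th1+th2) = 0.085713
y = L1*sin(th1) + L2*sin(th1+th2) = 1.659524
d = sqrt(x^2 + y^2) = sqrt(0.007347 + 2.754020) = 1.6617

1.6617 m


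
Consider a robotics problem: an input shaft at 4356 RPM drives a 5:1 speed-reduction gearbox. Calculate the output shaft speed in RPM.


omega_out = omega_in / N = 4356 / 5 = 871.2000

871.2000 RPM


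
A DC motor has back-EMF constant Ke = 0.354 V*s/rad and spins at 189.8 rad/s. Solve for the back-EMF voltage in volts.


V_emf = Ke * omega = 0.354*189.8 = 67.1892

67.1892 V


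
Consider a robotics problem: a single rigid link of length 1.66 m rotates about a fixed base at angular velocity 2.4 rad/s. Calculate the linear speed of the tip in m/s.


v = L*omega = 1.66 * 2.4 = 3.9840

3.9840 m/s


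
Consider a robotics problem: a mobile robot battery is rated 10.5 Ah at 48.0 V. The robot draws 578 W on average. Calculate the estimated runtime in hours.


E = 10.5*48.0 = 504.0000 Wh
t = E/P = 504.0000/578 = 0.8720

0.8720 hours


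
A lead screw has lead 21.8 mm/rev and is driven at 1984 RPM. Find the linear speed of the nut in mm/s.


v = lead * (RPM/60) = 21.8*1984/60 = 720.8533

720.8533 mm/s


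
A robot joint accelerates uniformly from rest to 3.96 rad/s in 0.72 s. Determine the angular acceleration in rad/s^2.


alpha = delta_omega / t = 3.96 / 0.72 = 5.5000

5.5000 rad/s^2


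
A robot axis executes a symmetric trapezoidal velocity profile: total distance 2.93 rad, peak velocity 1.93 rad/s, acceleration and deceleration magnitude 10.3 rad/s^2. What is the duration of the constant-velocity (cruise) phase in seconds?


t_acc = v/a = 0.187379 s, d_acc = v^2/(2a) = 0.180820 rad each
d_cruise = 2.93 - 2*0.180820 = 2.568360 rad
t_cruise = d_cruise/v = 2.568360/1.93 = 1.3308

1.3308 s


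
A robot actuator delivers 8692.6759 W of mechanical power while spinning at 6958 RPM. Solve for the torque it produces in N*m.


omega = 6958 * 2*pi/60 = 728.640056 rad/s
tau = P / omega = 8692.6759 / 728.640056 = 11.9300

11.9300 N*m


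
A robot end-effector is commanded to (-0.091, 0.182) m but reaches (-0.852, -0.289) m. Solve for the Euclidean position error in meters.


dx = -0.852 - (-0.091) = -0.7610, dy = -0.289 - (0.182) = -0.4710
err = sqrt(0.579121 + 0.221841) = 0.8950

0.8950 m


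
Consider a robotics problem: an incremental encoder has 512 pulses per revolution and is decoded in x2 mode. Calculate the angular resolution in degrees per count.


resolution = 360 / (PPR * 2) = 360 / 1024 = 0.3516

0.3516 degrees


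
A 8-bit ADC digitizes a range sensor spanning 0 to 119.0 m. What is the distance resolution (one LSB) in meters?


res = range / 2^n = 119.0/2^8 = 119.0/256 = 0.4648

0.4648 m


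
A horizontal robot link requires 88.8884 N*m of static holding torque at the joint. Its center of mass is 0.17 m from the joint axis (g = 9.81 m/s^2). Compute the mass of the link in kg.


m = tau / (g*L) = 88.8884 / (9.81 * 0.17) = 53.3000

53.3000 kg


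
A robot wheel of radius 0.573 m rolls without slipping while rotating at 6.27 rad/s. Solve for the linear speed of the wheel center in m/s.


v = omega * r = 6.27 * 0.573 = 3.5927

3.5927 m/s


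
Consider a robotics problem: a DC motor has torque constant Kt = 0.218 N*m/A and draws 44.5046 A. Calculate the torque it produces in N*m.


tau = Kt * I = 0.218*44.5046 = 9.7020

9.7020 N*m


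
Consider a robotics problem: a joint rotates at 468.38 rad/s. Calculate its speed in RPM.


RPM = 468.38 * 60/(2*pi) = 4472.6995

4472.6995 RPM


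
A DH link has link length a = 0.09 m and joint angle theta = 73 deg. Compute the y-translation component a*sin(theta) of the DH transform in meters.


a*sin(theta) = 0.09*sin(73 deg) = 0.0861

0.0861 m


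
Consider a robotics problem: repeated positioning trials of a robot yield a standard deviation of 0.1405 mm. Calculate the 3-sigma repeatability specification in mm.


repeatability = 3*sigma = 3*0.1405 = 0.4215

0.4215 mm


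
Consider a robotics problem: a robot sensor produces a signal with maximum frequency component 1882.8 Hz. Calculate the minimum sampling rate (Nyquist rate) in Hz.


f_s,min = 2*f_max = 2*1882.8 = 3765.6000

3765.6000 Hz


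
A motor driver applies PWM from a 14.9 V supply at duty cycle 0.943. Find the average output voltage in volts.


V_avg = V_supply * D = 14.9*0.943 = 14.0507

14.0507 V


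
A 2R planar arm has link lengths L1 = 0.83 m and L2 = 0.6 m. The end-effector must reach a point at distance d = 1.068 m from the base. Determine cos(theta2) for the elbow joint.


cos(th2) = (d^2 - L1^2 - L2^2)/(2*L1*L2) = (1.068^2 - 0.83^2 - 0.6^2)/(2*0.83*0.6) = 0.0921

0.0921


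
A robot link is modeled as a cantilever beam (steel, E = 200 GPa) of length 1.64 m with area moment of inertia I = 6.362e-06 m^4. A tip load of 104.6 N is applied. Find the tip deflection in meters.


delta = F*L^3/(3*E*I) = 104.6*1.64^3/(3*2.000e+11*6.362e-06)
      = 461.3847424/3817200 = 1.2087e-04

1.2087e-04 m


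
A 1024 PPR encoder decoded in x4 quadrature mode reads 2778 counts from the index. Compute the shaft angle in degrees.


angle = counts * 360 / (PPR*4) = 2778 * 360 / 4096 = 244.1602

244.1602 degrees


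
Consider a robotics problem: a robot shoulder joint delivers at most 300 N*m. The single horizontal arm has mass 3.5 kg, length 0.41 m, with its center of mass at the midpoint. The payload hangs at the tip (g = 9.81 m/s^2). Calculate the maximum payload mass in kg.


tau_arm = m_arm*g*(L/2) = 3.5*9.81*0.41/2 = 7.0387 N*m
tau_payload = tau_max - tau_arm = 300 - 7.0387 = 292.9613
m_payload = tau_payload / (g*L) = 292.9613 / (9.81*0.41) = 72.8379

72.8379 kg


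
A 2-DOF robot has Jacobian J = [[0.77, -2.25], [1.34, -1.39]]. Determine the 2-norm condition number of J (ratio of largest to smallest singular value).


JJ^T eigenvalues: trace(JJ^T) = 9.3831, det(JJ^T) = det(J)^2 = 3.78185809
s_max^2 = (9.3831 + sqrt(72.91513325))/2 = 8.96106793
s_min^2 = (9.3831 - sqrt(72.91513325))/2 = 0.42203207
kappa = s_max/s_min = sqrt(8.96106793/0.42203207) = 4.6079

4.6079


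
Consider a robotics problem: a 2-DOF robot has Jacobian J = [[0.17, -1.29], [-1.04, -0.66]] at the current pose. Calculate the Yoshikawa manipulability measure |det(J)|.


det(J) = 0.17*-0.66 - (-1.29)*(-1.04) = -1.4538
|det(J)| = 1.4538

1.4538


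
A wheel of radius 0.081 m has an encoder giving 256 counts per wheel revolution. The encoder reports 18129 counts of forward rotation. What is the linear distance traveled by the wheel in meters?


revs = 18129/256 = 70.816406
d = revs * 2*pi*r = 70.816406 * 2*pi*0.081 = 36.0412

36.0412 m


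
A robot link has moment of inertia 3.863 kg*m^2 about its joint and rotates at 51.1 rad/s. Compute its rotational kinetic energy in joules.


KE = (1/2)*I*omega^2 = 0.5*3.863*51.1^2 = 5043.5521

5043.5521 J


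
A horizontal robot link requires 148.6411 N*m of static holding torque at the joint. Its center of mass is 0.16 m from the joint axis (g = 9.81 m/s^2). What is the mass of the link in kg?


m = tau / (g*L) = 148.6411 / (9.81 * 0.16) = 94.7000

94.7000 kg


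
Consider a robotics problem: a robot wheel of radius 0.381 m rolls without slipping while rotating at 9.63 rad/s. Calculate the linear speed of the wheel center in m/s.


v = omega * r = 9.63 * 0.381 = 3.6690

3.6690 m/s


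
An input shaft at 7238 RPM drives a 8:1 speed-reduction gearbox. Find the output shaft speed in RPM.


omega_out = omega_in / N = 7238 / 8 = 904.7500

904.7500 RPM


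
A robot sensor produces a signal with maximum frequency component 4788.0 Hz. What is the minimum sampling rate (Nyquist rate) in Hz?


f_s,min = 2*f_max = 2*4788.0 = 9576.0000

9576.0000 Hz


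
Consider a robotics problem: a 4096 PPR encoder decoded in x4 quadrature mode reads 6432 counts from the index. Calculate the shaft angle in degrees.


angle = counts * 360 / (PPR*4) = 6432 * 360 / 16384 = 141.3281

141.3281 degrees


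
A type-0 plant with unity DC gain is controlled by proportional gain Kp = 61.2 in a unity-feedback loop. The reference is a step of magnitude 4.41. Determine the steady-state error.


e_ss = R/(1 + Kp) = 4.41/(1 + 61.2) = 4.41/62.2000 = 0.0709

0.0709


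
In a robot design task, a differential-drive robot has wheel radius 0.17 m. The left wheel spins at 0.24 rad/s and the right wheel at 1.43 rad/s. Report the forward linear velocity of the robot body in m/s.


v = r*(wR + wL)/2 = 0.17*(1.43 + 0.24)/2 = 0.1419

0.1419 m/s


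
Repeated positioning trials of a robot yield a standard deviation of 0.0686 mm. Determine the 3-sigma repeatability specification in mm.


repeatability = 3*sigma = 3*0.0686 = 0.2058

0.2058 mm


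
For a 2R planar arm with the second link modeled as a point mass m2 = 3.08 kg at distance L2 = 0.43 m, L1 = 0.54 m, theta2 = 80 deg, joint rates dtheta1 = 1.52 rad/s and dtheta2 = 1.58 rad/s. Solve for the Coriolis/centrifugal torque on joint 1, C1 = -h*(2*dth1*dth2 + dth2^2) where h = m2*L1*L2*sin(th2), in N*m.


h = m2*L1*L2*sin(th2) = 3.08*0.54*0.43*sin(80 deg) = 0.704311
C1 = -h*(2*1.52*1.58 + 1.58^2) = -0.704311*7.2996 = -5.1412

-5.1412 N*m


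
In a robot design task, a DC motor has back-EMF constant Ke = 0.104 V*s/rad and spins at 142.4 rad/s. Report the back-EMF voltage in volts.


V_emf = Ke * omega = 0.104*142.4 = 14.8096

14.8096 V


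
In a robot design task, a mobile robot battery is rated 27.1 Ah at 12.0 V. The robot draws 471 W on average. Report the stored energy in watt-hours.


E = capacity * V = 27.1*12.0 = 325.2000

325.2000 Wh


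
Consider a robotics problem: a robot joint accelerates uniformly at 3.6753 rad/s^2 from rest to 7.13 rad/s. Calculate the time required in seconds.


t = delta_omega / alpha = 7.13 / 3.6753 = 1.9400

1.9400 s


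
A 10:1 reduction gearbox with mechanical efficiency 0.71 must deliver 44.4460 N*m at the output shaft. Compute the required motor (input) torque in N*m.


tau_in = tau_out / (N * eta) = 44.4460 / (10 * 0.71) = 6.2600

6.2600 N*m


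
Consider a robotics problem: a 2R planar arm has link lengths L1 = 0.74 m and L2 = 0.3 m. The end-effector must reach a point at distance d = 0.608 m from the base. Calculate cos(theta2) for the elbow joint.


cos(th2) = (d^2 - L1^2 - L2^2)/(2*L1*L2) = (0.608^2 - 0.74^2 - 0.3^2)/(2*0.74*0.3) = -0.6035

-0.6035


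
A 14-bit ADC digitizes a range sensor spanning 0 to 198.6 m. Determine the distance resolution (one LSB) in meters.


res = range / 2^n = 198.6/2^14 = 198.6/16384 = 0.0121

0.0121 m


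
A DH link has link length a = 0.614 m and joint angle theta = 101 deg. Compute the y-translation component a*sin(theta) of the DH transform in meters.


a*sin(theta) = 0.614*sin(101 deg) = 0.6027

0.6027 m


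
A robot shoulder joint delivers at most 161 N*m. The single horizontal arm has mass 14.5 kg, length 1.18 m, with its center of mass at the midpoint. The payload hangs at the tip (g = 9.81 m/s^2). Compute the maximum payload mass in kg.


tau_arm = m_arm*g*(L/2) = 14.5*9.81*1.18/2 = 83.9245 N*m
tau_payload = tau_max - tau_arm = 161 - 83.9245 = 77.0755
m_payload = tau_payload / (g*L) = 77.0755 / (9.81*1.18) = 6.6583

6.6583 kg


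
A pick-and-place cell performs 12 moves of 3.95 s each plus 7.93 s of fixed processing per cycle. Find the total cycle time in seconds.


T = 12*3.95 + 7.93 = 55.3300

55.3300 s


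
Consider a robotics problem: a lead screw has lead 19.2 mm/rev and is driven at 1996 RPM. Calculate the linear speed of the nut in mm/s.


v = lead * (RPM/60) = 19.2*1996/60 = 638.7200

638.7200 mm/s


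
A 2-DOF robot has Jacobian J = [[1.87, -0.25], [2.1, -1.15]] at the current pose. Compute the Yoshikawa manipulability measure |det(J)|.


det(J) = 1.87*-1.15 - (-0.25)*(2.1) = -1.6255
|det(J)| = 1.6255

1.6255


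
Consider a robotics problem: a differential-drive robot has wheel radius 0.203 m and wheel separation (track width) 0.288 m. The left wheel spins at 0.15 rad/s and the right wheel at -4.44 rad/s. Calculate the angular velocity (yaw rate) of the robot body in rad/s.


omega = r*(wR - wL)/L = 0.203*(-4.44 - (0.15))/0.288 = -3.2353

-3.2353 rad/s


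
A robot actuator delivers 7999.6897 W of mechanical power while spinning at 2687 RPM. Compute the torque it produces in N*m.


omega = 2687 * 2*pi/60 = 281.381982 rad/s
tau = P / omega = 7999.6897 / 281.381982 = 28.4300

28.4300 N*m


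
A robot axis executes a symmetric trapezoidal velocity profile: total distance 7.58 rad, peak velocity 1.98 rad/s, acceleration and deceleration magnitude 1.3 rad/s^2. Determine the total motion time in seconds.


t_acc = v/a = 1.98/1.3 = 1.523077 s
d_acc = v^2/(2a) = 1.507846 rad (each ramp)
d_cruise = 7.58 - 2*1.507846 = 4.564308 rad
t_cruise = 4.564308/1.98 = 2.305206 s
t_total = 2*1.523077 + 2.305206 = 5.3514

5.3514 s


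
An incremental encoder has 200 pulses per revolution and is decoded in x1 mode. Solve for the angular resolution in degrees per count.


resolution = 360 / (PPR * 1) = 360 / 200 = 1.8000

1.8000 degrees


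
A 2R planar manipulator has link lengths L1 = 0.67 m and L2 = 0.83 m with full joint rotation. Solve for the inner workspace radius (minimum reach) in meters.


r_min = |L1 - L2| = |0.67 - 0.83| = 0.1600

0.1600 m


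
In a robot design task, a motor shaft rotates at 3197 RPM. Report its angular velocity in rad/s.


omega = 3197 * 2*pi/60 = 334.7891

334.7891 rad/s


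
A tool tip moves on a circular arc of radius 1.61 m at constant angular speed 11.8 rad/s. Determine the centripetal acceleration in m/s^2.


a_c = omega^2 * r = 11.8^2 * 1.61 = 224.1764

224.1764 m/s^2


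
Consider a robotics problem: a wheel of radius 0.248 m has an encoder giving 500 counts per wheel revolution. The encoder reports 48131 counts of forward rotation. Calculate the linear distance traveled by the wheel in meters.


revs = 48131/500 = 96.262000
d = revs * 2*pi*r = 96.262000 * 2*pi*0.248 = 149.9983

149.9983 m


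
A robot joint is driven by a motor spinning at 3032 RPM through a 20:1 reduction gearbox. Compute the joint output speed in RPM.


omega_joint = omega_motor / N = 3032 / 20 = 151.6000

151.6000 RPM


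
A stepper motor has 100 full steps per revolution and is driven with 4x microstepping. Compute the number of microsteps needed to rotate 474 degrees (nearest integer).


step_size = 360/(100*4) = 360/400 = 0.900000 deg
n = 474/(360/400) = 474*400/360 = 526.6667 -> 527

527 steps


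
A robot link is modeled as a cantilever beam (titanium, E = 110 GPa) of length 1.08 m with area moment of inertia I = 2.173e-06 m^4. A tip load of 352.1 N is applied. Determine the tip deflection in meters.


delta = F*L^3/(3*E*I) = 352.1*1.08^3/(3*1.100e+11*2.173e-06)
      = 443.5445952/717090 = 6.1853e-04

6.1853e-04 m


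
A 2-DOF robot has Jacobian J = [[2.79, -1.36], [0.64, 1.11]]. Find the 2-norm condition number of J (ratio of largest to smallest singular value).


JJ^T eigenvalues: trace(JJ^T) = 11.2754, det(JJ^T) = det(J)^2 = 15.73946929
s_max^2 = (11.2754 + sqrt(64.17676800))/2 = 9.64322019
s_min^2 = (11.2754 - sqrt(64.17676800))/2 = 1.63217981
kappa = s_max/s_min = sqrt(9.64322019/1.63217981) = 2.4307

2.4307


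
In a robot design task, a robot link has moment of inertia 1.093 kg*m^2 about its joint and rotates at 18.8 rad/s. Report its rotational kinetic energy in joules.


KE = (1/2)*I*omega^2 = 0.5*1.093*18.8^2 = 193.1550

193.1550 J


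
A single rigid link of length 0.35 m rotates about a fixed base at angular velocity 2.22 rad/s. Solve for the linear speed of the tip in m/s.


v = L*omega = 0.35 * 2.22 = 0.7770

0.7770 m/s


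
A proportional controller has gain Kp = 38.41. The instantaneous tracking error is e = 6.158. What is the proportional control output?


u_P = Kp * e = 38.41 * 6.158 = 236.5288

236.5288


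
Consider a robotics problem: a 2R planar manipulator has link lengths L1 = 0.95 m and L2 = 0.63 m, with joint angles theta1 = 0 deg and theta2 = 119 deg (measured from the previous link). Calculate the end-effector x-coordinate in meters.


x = L1*cos(th1) + L2*cos(th1+th2) = 0.95*cos(0 deg) + 0.63*cos(119 deg) = 0.6446

0.6446 m


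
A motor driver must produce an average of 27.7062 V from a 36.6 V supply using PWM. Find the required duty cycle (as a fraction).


D = V_avg/V_supply = 27.7062/36.6 = 0.7570

0.7570


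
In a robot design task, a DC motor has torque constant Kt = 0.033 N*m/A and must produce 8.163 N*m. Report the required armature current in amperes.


I = tau / Kt = 8.163/0.033 = 247.3636

247.3636 A


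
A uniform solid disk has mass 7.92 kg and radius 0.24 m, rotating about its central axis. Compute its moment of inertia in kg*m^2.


I = (1/2)*m*R^2 = 0.5*7.92*0.24^2 = 0.2281

0.2281 kg*m^2
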